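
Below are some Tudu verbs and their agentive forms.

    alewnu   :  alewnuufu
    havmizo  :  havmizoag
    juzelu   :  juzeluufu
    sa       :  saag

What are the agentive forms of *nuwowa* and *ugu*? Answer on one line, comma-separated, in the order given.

Looking at the last vowel of each stem: -ufu when the last vowel of the stem is a high vowel (*alewnu*, *juzelu*); -ag when the last vowel of the stem is a non-high vowel (*havmizo*, *sa*).
*nuwowa* — last vowel /a/ (a non-high vowel) → -ag → *nuwowaag*.
*ugu*: last vowel = /u/, a high vowel → -ufu → *uguufu*.

nuwowaag, uguufu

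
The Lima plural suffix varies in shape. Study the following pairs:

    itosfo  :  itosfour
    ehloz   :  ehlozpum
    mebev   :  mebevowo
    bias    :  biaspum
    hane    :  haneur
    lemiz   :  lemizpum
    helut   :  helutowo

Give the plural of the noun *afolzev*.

afolzevowo

Looking at the final sound of each stem: -pum when the stem ends in a sibilant (*ehloz*, *bias*, *lemiz*); -owo when the stem ends in a non-sibilant consonant (*mebev*, *helut*); -ur when the stem ends in a vowel (*itosfo*, *hane*).
The final sound of *afolzev* is /v/, which is a non-sibilant consonant, so the suffix is -owo, giving *afolzevowo*.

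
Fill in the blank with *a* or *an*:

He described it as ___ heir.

The indefinite article is chosen by the initial *sound* of the following word, not its spelling.
*heir* begins with the sound /ɛ/ (silent h) — a vowel sound.
So the article is *an*: He described it as an heir.

an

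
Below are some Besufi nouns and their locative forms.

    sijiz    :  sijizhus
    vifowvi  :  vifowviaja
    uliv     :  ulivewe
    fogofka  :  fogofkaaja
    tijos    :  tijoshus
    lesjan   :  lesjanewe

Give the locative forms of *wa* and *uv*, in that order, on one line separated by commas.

waaja, uvewe

Looking at the final sound of each stem: -hus when the stem ends in a sibilant (*sijiz*, *tijos*); -ewe when the stem ends in a non-sibilant consonant (*uliv*, *lesjan*); -aja when the stem ends in a vowel (*vifowvi*, *fogofka*).
*wa* — final sound /a/ (a vowel) → -aja → *waaja*.
The final sound of *uv* is /v/, which is a non-sibilant consonant, so the suffix is -ewe, giving *uvewe*.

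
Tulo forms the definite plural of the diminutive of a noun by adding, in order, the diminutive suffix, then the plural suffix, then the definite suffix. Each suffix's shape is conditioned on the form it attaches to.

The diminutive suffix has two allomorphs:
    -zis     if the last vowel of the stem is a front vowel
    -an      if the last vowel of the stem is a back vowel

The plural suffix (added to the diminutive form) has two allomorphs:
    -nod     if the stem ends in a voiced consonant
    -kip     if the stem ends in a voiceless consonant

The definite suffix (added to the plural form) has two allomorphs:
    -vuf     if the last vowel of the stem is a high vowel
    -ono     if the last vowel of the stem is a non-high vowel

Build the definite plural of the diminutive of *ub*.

*ub*: last vowel = /u/, a back vowel → -an → *uban*.
The diminutive form *uban*: final consonant = /n/, voiced → -nod → *ubannod*.
The plural form *ubannod*: last vowel = /o/, a non-high vowel → -ono → *ubannodono*.

ubannodono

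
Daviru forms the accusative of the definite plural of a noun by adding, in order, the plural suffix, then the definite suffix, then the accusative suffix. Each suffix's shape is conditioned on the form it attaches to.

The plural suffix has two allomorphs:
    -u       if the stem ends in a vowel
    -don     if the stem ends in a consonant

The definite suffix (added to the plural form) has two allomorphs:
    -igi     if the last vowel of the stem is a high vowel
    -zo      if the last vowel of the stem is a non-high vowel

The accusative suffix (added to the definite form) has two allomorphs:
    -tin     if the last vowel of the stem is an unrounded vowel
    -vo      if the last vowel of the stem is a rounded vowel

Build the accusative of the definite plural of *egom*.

The final sound of *egom* is /m/, which is a consonant, so the plural suffix is -don, giving *egomdon*.
The last vowel of the plural form *egomdon* is /o/, which is a non-high vowel, so the definite suffix is -zo, giving *egomdonzo*.
The definite form *egomdonzo*: last vowel = /o/, a rounded vowel → -vo → *egomdonzovo*.

egomdonzovo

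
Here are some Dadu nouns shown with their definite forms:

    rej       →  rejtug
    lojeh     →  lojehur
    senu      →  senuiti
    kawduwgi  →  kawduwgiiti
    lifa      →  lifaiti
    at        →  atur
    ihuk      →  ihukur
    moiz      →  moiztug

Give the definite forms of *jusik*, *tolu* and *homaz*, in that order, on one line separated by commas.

The alternation tracks the final sound of the stem — -ur when the stem ends in a voiceless consonant (*lojeh*, *at*, *ihuk*); -tug when the stem ends in a voiced consonant (*rej*, *moiz*); -iti when the stem ends in a vowel (*senu*, *kawduwgi*, *lifa*).
*jusik*: final sound = /k/, a voiceless consonant → -ur → *jusikur*.
Since the final sound of *tolu* is /u/ (a vowel), it takes -iti, giving *toluiti*.
Since the final sound of *homaz* is /z/ (a voiced consonant), it takes -tug, giving *homaztug*.

jusikur, toluiti, homaztug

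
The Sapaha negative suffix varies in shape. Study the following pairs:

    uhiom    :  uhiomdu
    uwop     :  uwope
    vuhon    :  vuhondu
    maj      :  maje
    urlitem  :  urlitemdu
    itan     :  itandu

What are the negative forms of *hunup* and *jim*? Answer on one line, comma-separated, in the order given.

The suffix is conditioned by the final consonant: -du when the stem ends in a nasal (*uhiom*, *vuhon*, *urlitem*, *itan*); -e when the stem ends in a non-nasal consonant (*uwop*, *maj*).
*hunup* — final consonant /p/ (non-nasal) → -e → *hunupe*.
*jim* — final consonant /m/ (a nasal) → -du → *jimdu*.

hunupe, jimdu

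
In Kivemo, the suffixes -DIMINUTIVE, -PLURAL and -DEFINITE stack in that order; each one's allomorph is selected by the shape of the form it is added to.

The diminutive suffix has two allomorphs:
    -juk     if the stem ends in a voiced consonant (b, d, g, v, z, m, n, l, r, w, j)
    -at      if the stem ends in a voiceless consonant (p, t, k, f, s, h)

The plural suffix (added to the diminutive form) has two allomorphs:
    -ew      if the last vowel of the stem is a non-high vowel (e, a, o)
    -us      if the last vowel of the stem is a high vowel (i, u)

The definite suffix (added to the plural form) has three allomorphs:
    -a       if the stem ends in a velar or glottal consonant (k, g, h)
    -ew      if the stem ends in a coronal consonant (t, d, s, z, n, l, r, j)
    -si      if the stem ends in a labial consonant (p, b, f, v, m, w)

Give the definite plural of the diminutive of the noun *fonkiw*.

fonkiwjukusew

*fonkiw* — final consonant /w/ (voiced) → -juk → *fonkiwjuk*.
The diminutive form *fonkiwjuk*: last vowel = /u/, a high vowel → -us → *fonkiwjukus*.
The plural form *fonkiwjukus* — final consonant /s/ (coronal) → -ew → *fonkiwjukusew*.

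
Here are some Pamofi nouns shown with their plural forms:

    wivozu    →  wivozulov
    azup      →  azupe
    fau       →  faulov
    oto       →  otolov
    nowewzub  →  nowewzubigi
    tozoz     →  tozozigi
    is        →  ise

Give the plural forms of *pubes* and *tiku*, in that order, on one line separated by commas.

pubese, tikulov

Looking at the final sound of each stem: -e when the stem ends in a voiceless consonant (*azup*, *is*); -igi when the stem ends in a voiced consonant (*nowewzub*, *tozoz*); -lov when the stem ends in a vowel (*wivozu*, *fau*, *oto*).
The final sound of *pubes* is /s/, which is a voiceless consonant, so the suffix is -e, giving *pubese*.
*tiku* — final sound /u/ (a vowel) → -lov → *tikulov*.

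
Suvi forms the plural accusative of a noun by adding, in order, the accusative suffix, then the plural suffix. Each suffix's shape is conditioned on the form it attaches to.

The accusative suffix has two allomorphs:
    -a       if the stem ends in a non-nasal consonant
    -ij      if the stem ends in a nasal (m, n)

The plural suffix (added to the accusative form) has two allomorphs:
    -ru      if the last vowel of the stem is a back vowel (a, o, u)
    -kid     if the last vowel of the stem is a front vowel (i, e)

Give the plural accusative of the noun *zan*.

*zan* — final consonant /n/ (a nasal) → -ij → *zanij*.
The accusative form *zanij*: last vowel = /i/, a front vowel → -kid → *zanijkid*.

zanijkid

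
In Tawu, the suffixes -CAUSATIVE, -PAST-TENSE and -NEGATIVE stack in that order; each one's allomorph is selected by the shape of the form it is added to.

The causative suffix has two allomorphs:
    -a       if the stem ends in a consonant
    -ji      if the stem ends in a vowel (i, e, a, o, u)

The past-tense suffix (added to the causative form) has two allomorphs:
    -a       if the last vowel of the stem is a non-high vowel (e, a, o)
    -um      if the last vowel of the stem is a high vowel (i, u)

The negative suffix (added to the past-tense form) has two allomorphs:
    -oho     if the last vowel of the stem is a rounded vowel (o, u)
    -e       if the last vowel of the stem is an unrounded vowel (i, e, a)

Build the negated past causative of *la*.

Since the final sound of *la* is /a/ (a vowel), it takes -ji, giving *laji*.
The causative form *laji* — last vowel /i/ (a high vowel) → -um → *lajium*.
The last vowel of the past-tense form *lajium* is /u/, which is a rounded vowel, so the negative suffix is -oho, giving *lajiumoho*.

lajiumoho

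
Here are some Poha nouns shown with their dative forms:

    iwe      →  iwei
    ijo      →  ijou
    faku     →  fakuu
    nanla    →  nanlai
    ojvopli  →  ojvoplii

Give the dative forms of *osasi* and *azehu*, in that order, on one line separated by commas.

The suffix is conditioned by the last vowel: -u when the last vowel of the stem is a rounded vowel (*ijo*, *faku*); -i when the last vowel of the stem is an unrounded vowel (*iwe*, *nanla*, *ojvopli*).
*osasi* — last vowel /i/ (an unrounded vowel) → -i → *osasii*.
The last vowel of *azehu* is /u/, which is a rounded vowel, so the suffix is -u, giving *azehuu*.

osasii, azehuu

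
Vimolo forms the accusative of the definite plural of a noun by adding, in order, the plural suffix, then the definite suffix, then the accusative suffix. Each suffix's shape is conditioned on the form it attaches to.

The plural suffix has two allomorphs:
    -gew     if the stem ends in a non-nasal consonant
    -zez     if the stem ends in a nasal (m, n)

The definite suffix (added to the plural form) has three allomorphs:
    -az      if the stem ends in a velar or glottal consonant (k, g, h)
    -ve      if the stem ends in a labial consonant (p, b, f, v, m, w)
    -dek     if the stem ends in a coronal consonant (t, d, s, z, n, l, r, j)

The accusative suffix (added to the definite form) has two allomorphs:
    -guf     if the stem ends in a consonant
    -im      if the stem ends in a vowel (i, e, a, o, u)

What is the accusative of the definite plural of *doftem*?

doftemzezdekguf

*doftem* — final consonant /m/ (a nasal) → -zez → *doftemzez*.
The final consonant of the plural form *doftemzez* is /z/, which is coronal, so the definite suffix is -dek, giving *doftemzezdek*.
The definite form *doftemzezdek*: final sound = /k/, a consonant → -guf → *doftemzezdekguf*.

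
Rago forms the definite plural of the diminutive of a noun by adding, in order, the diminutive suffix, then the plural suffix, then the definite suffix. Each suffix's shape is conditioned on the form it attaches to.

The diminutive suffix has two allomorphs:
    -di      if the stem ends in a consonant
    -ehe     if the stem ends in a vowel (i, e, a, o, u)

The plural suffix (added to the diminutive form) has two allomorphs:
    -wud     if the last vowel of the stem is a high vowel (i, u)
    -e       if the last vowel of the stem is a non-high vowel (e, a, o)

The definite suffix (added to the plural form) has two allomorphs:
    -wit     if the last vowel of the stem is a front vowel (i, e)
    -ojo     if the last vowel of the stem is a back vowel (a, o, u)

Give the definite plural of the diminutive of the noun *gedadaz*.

Since the final sound of *gedadaz* is /z/ (a consonant), it takes -di, giving *gedadazdi*.
The diminutive form *gedadazdi*: last vowel = /i/, a high vowel → -wud → *gedadazdiwud*.
The plural form *gedadazdiwud*: last vowel = /u/, a back vowel → -ojo → *gedadazdiwudojo*.

gedadazdiwudojo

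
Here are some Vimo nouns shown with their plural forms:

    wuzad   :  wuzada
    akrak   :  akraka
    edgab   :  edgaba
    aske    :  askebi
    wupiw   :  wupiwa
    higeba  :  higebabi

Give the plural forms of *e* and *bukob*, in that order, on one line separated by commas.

The suffix is conditioned by the final sound: -a when the stem ends in a consonant (*wuzad*, *akrak*, *edgab*, *wupiw*); -bi when the stem ends in a vowel (*aske*, *higeba*).
*e* — final sound /e/ (a vowel) → -bi → *ebi*.
*bukob* — final sound /b/ (a consonant) → -a → *bukoba*.

ebi, bukoba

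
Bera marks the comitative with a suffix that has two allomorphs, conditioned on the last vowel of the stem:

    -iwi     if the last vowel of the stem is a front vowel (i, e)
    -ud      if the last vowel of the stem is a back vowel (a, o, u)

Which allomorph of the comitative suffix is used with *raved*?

Since the last vowel of *raved* is /e/ (a front vowel), it takes -iwi.

-iwi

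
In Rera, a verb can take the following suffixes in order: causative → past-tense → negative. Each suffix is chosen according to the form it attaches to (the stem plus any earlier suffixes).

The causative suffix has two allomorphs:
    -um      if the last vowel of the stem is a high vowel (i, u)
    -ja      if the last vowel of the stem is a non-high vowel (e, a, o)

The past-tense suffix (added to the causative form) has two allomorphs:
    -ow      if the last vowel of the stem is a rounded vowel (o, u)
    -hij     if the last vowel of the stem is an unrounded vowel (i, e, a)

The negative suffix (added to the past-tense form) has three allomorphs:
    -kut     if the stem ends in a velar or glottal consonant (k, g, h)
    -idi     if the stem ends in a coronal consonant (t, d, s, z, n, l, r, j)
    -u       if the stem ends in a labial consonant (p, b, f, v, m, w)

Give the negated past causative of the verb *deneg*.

denegjahijidi

*deneg*: last vowel = /e/, a non-high vowel → -ja → *denegja*.
The causative form *denegja*: last vowel = /a/, an unrounded vowel → -hij → *denegjahij*.
The final consonant of the past-tense form *denegjahij* is /j/, which is coronal, so the negative suffix is -idi, giving *denegjahijidi*.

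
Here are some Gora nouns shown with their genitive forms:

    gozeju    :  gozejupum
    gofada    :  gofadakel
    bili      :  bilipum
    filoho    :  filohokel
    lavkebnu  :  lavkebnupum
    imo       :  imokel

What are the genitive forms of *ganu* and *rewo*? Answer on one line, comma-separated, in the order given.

The alternation tracks the last vowel of the stem — -pum when the last vowel of the stem is a high vowel (*gozeju*, *bili*, *lavkebnu*); -kel when the last vowel of the stem is a non-high vowel (*gofada*, *filoho*, *imo*).
The last vowel of *ganu* is /u/, which is a high vowel, so the suffix is -pum, giving *ganupum*.
The last vowel of *rewo* is /o/, which is a non-high vowel, so the suffix is -kel, giving *rewokel*.

ganupum, rewokel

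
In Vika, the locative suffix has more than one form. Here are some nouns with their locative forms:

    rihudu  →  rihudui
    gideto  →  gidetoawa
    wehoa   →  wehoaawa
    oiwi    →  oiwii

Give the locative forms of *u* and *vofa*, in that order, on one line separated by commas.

The pattern is height harmony: -i when the last vowel of the stem is a high vowel (*rihudu*, *oiwi*); -awa when the last vowel of the stem is a non-high vowel (*gideto*, *wehoa*).
The last vowel of *u* is /u/, which is a high vowel, so the suffix is -i, giving *ui*.
*vofa* — last vowel /a/ (a non-high vowel) → -awa → *vofaawa*.

ui, vofaawa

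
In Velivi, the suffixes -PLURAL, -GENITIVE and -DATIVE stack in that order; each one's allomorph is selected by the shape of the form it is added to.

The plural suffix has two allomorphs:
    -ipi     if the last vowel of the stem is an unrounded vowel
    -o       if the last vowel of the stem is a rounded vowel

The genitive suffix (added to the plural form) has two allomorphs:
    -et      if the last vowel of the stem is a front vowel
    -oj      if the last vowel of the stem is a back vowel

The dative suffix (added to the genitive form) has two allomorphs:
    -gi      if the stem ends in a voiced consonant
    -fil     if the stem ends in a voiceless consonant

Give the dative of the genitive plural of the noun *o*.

The last vowel of *o* is /o/, which is a rounded vowel, so the plural suffix is -o, giving *oo*.
The plural form *oo*: last vowel = /o/, a back vowel → -oj → *oooj*.
Since the final consonant of the genitive form *oooj* is /j/ (voiced), it takes -gi, giving *ooojgi*.

ooojgi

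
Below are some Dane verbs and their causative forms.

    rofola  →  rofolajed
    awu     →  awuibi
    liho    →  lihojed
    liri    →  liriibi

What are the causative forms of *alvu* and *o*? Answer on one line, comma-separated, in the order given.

The alternation tracks the last vowel of the stem — -ibi when the last vowel of the stem is a high vowel (*awu*, *liri*); -jed when the last vowel of the stem is a non-high vowel (*rofola*, *liho*).
Since the last vowel of *alvu* is /u/ (a high vowel), it takes -ibi, giving *alvuibi*.
*o*: last vowel = /o/, a non-high vowel → -jed → *ojed*.

alvuibi, ojed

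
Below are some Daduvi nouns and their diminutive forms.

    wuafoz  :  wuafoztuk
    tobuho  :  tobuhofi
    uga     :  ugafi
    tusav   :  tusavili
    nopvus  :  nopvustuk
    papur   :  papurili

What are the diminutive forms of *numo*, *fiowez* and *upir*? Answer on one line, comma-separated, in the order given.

Looking at the final sound of each stem: -tuk when the stem ends in a sibilant (*wuafoz*, *nopvus*); -ili when the stem ends in a non-sibilant consonant (*tusav*, *papur*); -fi when the stem ends in a vowel (*tobuho*, *uga*).
Since the final sound of *numo* is /o/ (a vowel), it takes -fi, giving *numofi*.
*fiowez*: final sound = /z/, a sibilant → -tuk → *fioweztuk*.
Since the final sound of *upir* is /r/ (a non-sibilant consonant), it takes -ili, giving *upirili*.

numofi, fioweztuk, upirili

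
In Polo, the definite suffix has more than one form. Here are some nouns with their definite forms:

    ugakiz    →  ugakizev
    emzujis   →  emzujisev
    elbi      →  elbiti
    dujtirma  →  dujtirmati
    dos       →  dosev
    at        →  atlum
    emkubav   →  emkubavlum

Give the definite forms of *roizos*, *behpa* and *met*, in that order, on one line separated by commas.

roizosev, behpati, metlum

The suffix is conditioned by the final sound: -ev when the stem ends in a sibilant (*ugakiz*, *emzujis*, *dos*); -lum when the stem ends in a non-sibilant consonant (*at*, *emkubav*); -ti when the stem ends in a vowel (*elbi*, *dujtirma*).
*roizos* — final sound /s/ (a sibilant) → -ev → *roizosev*.
Since the final sound of *behpa* is /a/ (a vowel), it takes -ti, giving *behpati*.
Since the final sound of *met* is /t/ (a non-sibilant consonant), it takes -lum, giving *metlum*.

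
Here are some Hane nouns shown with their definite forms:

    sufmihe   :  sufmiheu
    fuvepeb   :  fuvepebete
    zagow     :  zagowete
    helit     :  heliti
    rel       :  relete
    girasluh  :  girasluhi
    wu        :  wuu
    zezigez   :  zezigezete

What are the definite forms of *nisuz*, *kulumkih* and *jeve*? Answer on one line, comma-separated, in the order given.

nisuzete, kulumkihi, jeveu

The pattern is voicing of the final sound: -i when the stem ends in a voiceless consonant (*helit*, *girasluh*); -ete when the stem ends in a voiced consonant (*fuvepeb*, *zagow*, *rel*, *zezigez*); -u when the stem ends in a vowel (*sufmihe*, *wu*).
*nisuz* — final sound /z/ (a voiced consonant) → -ete → *nisuzete*.
*kulumkih* — final sound /h/ (a voiceless consonant) → -i → *kulumkihi*.
*jeve* — final sound /e/ (a vowel) → -u → *jeveu*.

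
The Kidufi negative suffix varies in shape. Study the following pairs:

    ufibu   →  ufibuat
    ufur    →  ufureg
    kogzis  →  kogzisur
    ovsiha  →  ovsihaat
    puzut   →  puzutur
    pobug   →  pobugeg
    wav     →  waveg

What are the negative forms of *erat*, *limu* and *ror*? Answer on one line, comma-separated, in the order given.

The pattern is voicing of the final sound: -ur when the stem ends in a voiceless consonant (*kogzis*, *puzut*); -eg when the stem ends in a voiced consonant (*ufur*, *pobug*, *wav*); -at when the stem ends in a vowel (*ufibu*, *ovsiha*).
Since the final sound of *erat* is /t/ (a voiceless consonant), it takes -ur, giving *eratur*.
*limu*: final sound = /u/, a vowel → -at → *limuat*.
Since the final sound of *ror* is /r/ (a voiced consonant), it takes -eg, giving *roreg*.

eratur, limuat, roreg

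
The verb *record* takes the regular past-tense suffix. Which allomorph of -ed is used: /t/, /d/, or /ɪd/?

/ɪd/

The stem *record* ends in /t/ or /d/.
The -ed suffix is realized as /ɪd/ after /t, d/; as /t/ after other voiceless consonants; and as /d/ after other voiced sounds.
So -ed on *record* is pronounced /ɪd/.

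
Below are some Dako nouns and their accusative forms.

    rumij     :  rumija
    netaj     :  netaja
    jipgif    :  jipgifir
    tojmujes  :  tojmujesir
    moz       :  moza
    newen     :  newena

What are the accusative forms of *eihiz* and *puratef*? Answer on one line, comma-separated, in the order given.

The pattern is voicing of the final consonant: -ir when the stem ends in a voiceless consonant (*jipgif*, *tojmujes*); -a when the stem ends in a voiced consonant (*rumij*, *netaj*, *moz*, *newen*).
Since the final consonant of *eihiz* is /z/ (voiced), it takes -a, giving *eihiza*.
The final consonant of *puratef* is /f/, which is voiceless, so the suffix is -ir, giving *puratefir*.

eihiza, puratefir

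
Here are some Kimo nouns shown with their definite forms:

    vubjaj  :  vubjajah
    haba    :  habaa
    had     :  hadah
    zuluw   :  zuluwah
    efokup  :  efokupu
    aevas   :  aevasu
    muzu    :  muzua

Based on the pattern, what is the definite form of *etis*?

The pattern is voicing of the final sound: -u when the stem ends in a voiceless consonant (*efokup*, *aevas*); -ah when the stem ends in a voiced consonant (*vubjaj*, *had*, *zuluw*); -a when the stem ends in a vowel (*haba*, *muzu*).
*etis* — final sound /s/ (a voiceless consonant) → -u → *etisu*.

etisu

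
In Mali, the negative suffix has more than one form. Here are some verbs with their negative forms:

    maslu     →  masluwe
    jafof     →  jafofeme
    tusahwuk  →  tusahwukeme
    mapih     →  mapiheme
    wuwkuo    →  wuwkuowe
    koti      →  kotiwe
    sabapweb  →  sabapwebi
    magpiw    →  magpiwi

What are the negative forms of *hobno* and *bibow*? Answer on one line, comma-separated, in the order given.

hobnowe, bibowi

The pattern is voicing of the final sound: -eme when the stem ends in a voiceless consonant (*jafof*, *tusahwuk*, *mapih*); -i when the stem ends in a voiced consonant (*sabapweb*, *magpiw*); -we when the stem ends in a vowel (*maslu*, *wuwkuo*, *koti*).
Since the final sound of *hobno* is /o/ (a vowel), it takes -we, giving *hobnowe*.
*bibow* — final sound /w/ (a voiced consonant) → -i → *bibowi*.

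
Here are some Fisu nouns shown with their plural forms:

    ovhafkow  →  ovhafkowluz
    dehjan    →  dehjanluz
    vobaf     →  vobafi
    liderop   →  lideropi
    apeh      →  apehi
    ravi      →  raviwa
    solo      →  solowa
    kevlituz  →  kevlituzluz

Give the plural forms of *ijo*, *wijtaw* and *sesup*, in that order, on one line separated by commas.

ijowa, wijtawluz, sesupi

The pattern is voicing of the final sound: -i when the stem ends in a voiceless consonant (*vobaf*, *liderop*, *apeh*); -luz when the stem ends in a voiced consonant (*ovhafkow*, *dehjan*, *kevlituz*); -wa when the stem ends in a vowel (*ravi*, *solo*).
Since the final sound of *ijo* is /o/ (a vowel), it takes -wa, giving *ijowa*.
Since the final sound of *wijtaw* is /w/ (a voiced consonant), it takes -luz, giving *wijtawluz*.
*sesup* — final sound /p/ (a voiceless consonant) → -i → *sesupi*.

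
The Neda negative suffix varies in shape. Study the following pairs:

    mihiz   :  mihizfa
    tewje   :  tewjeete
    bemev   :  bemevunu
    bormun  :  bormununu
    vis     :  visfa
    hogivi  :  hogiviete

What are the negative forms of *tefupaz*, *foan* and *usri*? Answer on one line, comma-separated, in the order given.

The pattern is sibilance of the final sound: -fa when the stem ends in a sibilant (*mihiz*, *vis*); -unu when the stem ends in a non-sibilant consonant (*bemev*, *bormun*); -ete when the stem ends in a vowel (*tewje*, *hogivi*).
Since the final sound of *tefupaz* is /z/ (a sibilant), it takes -fa, giving *tefupazfa*.
*foan*: final sound = /n/, a non-sibilant consonant → -unu → *foanunu*.
The final sound of *usri* is /i/, which is a vowel, so the suffix is -ete, giving *usriete*.

tefupazfa, foanunu, usriete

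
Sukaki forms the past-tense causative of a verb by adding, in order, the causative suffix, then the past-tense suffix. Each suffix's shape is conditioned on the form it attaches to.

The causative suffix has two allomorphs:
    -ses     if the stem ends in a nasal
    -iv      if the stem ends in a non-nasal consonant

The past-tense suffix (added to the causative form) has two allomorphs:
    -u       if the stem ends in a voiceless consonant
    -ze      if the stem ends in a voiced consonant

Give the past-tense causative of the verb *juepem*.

juepemsesu

*juepem* — final consonant /m/ (a nasal) → -ses → *juepemses*.
The final consonant of the causative form *juepemses* is /s/, which is voiceless, so the past-tense suffix is -u, giving *juepemsesu*.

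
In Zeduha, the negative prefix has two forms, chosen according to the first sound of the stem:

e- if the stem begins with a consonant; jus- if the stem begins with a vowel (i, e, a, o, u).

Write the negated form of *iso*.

*iso* — first sound /i/ (a vowel) → jus- → *jusiso*.

jusiso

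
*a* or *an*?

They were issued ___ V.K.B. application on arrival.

The indefinite article is chosen by the initial *sound* of the following word, not its spelling.
The initialism *V.K.B.* is read letter by letter; the first letter, V, is pronounced /viː/, which begins with a consonant sound.
So the article is *a*: They were issued a V.K.B. application on arrival.

a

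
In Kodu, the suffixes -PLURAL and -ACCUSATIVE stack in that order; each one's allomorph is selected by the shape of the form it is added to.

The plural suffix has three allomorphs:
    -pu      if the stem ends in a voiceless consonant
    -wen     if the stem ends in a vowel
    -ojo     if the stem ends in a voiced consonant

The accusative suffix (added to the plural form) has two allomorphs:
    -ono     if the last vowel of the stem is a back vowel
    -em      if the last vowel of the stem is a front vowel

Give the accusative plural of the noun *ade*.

adewenem

*ade* — final sound /e/ (a vowel) → -wen → *adewen*.
The plural form *adewen*: last vowel = /e/, a front vowel → -em → *adewenem*.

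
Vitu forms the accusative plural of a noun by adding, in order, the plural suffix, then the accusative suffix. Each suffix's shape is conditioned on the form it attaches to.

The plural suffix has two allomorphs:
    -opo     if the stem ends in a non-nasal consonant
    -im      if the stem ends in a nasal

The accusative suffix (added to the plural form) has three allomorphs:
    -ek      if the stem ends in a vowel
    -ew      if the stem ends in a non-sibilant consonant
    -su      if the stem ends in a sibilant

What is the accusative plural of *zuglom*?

Since the final consonant of *zuglom* is /m/ (a nasal), it takes -im, giving *zuglomim*.
The final sound of the plural form *zuglomim* is /m/, which is a non-sibilant consonant, so the accusative suffix is -ew, giving *zuglomimew*.

zuglomimew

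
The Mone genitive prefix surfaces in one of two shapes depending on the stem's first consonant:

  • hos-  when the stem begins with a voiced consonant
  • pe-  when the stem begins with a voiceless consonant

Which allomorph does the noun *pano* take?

Since the first consonant of *pano* is /p/ (voiceless), it takes pe-.

pe-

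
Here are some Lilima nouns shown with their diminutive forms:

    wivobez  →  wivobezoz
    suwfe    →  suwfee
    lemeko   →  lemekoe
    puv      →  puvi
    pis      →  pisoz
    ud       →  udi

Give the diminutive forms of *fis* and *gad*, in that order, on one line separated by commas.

The alternation tracks the final sound of the stem — -oz when the stem ends in a sibilant (*wivobez*, *pis*); -i when the stem ends in a non-sibilant consonant (*puv*, *ud*); -e when the stem ends in a vowel (*suwfe*, *lemeko*).
Since the final sound of *fis* is /s/ (a sibilant), it takes -oz, giving *fisoz*.
Since the final sound of *gad* is /d/ (a non-sibilant consonant), it takes -i, giving *gadi*.

fisoz, gadi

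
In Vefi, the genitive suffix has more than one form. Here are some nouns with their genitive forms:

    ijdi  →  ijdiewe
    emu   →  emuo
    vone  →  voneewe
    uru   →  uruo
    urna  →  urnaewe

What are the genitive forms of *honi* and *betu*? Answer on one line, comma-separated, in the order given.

The alternation tracks the last vowel of the stem — -o when the last vowel of the stem is a rounded vowel (*emu*, *uru*); -ewe when the last vowel of the stem is an unrounded vowel (*ijdi*, *vone*, *urna*).
*honi*: last vowel = /i/, an unrounded vowel → -ewe → *honiewe*.
*betu* — last vowel /u/ (a rounded vowel) → -o → *betuo*.

honiewe, betuo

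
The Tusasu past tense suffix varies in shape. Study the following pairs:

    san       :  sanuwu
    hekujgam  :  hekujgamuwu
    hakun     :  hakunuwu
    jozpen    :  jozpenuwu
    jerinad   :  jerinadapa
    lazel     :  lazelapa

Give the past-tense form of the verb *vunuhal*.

vunuhalapa

The pattern is nasality of the final consonant: -uwu when the stem ends in a nasal (*san*, *hekujgam*, *hakun*, *jozpen*); -apa when the stem ends in a non-nasal consonant (*jerinad*, *lazel*).
*vunuhal*: final consonant = /l/, non-nasal → -apa → *vunuhalapa*.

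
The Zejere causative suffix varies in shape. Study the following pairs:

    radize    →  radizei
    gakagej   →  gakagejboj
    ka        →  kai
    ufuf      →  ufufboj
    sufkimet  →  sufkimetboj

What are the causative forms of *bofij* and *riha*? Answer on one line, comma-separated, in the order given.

The suffix is conditioned by the final sound: -boj when the stem ends in a consonant (*gakagej*, *ufuf*, *sufkimet*); -i when the stem ends in a vowel (*radize*, *ka*).
*bofij* — final sound /j/ (a consonant) → -boj → *bofijboj*.
Since the final sound of *riha* is /a/ (a vowel), it takes -i, giving *rihai*.

bofijboj, rihai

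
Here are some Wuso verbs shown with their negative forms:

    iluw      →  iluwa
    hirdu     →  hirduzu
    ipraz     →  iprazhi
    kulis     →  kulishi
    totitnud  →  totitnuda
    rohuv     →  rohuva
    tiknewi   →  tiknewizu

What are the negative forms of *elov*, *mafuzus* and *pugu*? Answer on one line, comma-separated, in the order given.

elova, mafuzushi, puguzu

The suffix is conditioned by the final sound: -hi when the stem ends in a sibilant (*ipraz*, *kulis*); -a when the stem ends in a non-sibilant consonant (*iluw*, *totitnud*, *rohuv*); -zu when the stem ends in a vowel (*hirdu*, *tiknewi*).
*elov*: final sound = /v/, a non-sibilant consonant → -a → *elova*.
The final sound of *mafuzus* is /s/, which is a sibilant, so the suffix is -hi, giving *mafuzushi*.
*pugu*: final sound = /u/, a vowel → -zu → *puguzu*.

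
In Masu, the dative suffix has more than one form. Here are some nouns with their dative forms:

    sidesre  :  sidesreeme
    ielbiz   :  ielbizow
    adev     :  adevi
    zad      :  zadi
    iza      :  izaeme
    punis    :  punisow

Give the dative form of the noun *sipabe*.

The suffix is conditioned by the final sound: -ow when the stem ends in a sibilant (*ielbiz*, *punis*); -i when the stem ends in a non-sibilant consonant (*adev*, *zad*); -eme when the stem ends in a vowel (*sidesre*, *iza*).
Since the final sound of *sipabe* is /e/ (a vowel), it takes -eme, giving *sipabeeme*.

sipabeeme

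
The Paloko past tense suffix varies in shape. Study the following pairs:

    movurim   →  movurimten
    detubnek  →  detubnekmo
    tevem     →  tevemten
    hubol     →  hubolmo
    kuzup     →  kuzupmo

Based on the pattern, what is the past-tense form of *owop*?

owopmo

Looking at the final consonant of each stem: -ten when the stem ends in a nasal (*movurim*, *tevem*); -mo when the stem ends in a non-nasal consonant (*detubnek*, *hubol*, *kuzup*).
*owop*: final consonant = /p/, non-nasal → -mo → *owopmo*.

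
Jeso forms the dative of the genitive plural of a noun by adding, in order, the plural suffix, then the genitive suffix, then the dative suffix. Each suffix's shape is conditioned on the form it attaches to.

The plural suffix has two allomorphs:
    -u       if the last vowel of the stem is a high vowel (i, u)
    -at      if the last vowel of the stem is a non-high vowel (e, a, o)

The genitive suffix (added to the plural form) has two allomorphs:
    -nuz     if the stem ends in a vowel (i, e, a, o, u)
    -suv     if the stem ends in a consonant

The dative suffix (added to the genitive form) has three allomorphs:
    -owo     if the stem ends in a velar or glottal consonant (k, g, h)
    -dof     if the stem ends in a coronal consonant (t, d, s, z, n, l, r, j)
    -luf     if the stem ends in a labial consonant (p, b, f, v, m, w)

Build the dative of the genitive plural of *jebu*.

jebuunuzdof

Since the last vowel of *jebu* is /u/ (a high vowel), it takes -u, giving *jebuu*.
The final sound of the plural form *jebuu* is /u/, which is a vowel, so the genitive suffix is -nuz, giving *jebuunuz*.
Since the final consonant of the genitive form *jebuunuz* is /z/ (coronal), it takes -dof, giving *jebuunuzdof*.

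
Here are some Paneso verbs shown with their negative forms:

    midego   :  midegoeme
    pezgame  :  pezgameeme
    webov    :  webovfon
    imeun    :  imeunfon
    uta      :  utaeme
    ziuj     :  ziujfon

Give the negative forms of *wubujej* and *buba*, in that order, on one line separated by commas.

Looking at the final sound of each stem: -fon when the stem ends in a consonant (*webov*, *imeun*, *ziuj*); -eme when the stem ends in a vowel (*midego*, *pezgame*, *uta*).
*wubujej*: final sound = /j/, a consonant → -fon → *wubujejfon*.
Since the final sound of *buba* is /a/ (a vowel), it takes -eme, giving *bubaeme*.

wubujejfon, bubaeme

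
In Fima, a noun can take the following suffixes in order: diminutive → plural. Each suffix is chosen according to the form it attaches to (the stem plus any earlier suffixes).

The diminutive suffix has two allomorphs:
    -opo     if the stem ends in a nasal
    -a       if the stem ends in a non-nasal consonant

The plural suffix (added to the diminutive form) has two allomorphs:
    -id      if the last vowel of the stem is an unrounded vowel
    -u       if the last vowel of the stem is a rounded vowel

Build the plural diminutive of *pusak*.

pusakaid

Since the final consonant of *pusak* is /k/ (non-nasal), it takes -a, giving *pusaka*.
The diminutive form *pusaka* — last vowel /a/ (an unrounded vowel) → -id → *pusakaid*.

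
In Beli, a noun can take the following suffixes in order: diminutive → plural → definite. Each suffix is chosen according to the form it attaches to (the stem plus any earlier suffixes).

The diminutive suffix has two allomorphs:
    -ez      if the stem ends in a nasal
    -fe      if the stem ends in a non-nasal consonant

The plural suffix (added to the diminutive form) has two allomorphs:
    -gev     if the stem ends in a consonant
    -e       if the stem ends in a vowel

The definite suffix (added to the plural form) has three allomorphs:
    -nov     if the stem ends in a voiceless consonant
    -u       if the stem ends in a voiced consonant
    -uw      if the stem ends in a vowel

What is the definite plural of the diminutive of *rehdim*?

*rehdim* — final consonant /m/ (a nasal) → -ez → *rehdimez*.
The diminutive form *rehdimez* — final sound /z/ (a consonant) → -gev → *rehdimezgev*.
The plural form *rehdimezgev* — final sound /v/ (a voiced consonant) → -u → *rehdimezgevu*.

rehdimezgevu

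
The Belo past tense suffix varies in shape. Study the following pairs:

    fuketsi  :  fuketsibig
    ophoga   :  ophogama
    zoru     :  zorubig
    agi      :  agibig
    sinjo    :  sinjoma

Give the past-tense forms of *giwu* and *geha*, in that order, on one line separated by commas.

giwubig, gehama

The suffix is conditioned by the last vowel: -big when the last vowel of the stem is a high vowel (*fuketsi*, *zoru*, *agi*); -ma when the last vowel of the stem is a non-high vowel (*ophoga*, *sinjo*).
The last vowel of *giwu* is /u/, which is a high vowel, so the suffix is -big, giving *giwubig*.
The last vowel of *geha* is /a/, which is a non-high vowel, so the suffix is -ma, giving *gehama*.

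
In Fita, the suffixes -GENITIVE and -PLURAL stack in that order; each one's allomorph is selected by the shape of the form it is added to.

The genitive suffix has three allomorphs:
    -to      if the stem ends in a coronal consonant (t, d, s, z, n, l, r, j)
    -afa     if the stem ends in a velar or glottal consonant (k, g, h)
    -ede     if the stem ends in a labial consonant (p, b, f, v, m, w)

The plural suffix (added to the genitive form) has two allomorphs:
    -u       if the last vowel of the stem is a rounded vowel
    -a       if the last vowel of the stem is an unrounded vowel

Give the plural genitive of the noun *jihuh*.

jihuhafaa

*jihuh* — final consonant /h/ (velar/glottal) → -afa → *jihuhafa*.
The genitive form *jihuhafa* — last vowel /a/ (an unrounded vowel) → -a → *jihuhafaa*.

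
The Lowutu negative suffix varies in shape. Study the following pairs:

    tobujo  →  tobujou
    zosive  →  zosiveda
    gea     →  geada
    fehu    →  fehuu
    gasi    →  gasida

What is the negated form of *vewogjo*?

vewogjou

The suffix is conditioned by the last vowel: -u when the last vowel of the stem is a rounded vowel (*tobujo*, *fehu*); -da when the last vowel of the stem is an unrounded vowel (*zosive*, *gea*, *gasi*).
Since the last vowel of *vewogjo* is /o/ (a rounded vowel), it takes -u, giving *vewogjou*.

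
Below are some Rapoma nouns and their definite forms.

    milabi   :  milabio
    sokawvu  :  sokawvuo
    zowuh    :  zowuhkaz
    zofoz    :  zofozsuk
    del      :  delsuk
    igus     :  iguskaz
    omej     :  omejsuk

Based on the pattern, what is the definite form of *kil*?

kilsuk

Looking at the final sound of each stem: -kaz when the stem ends in a voiceless consonant (*zowuh*, *igus*); -suk when the stem ends in a voiced consonant (*zofoz*, *del*, *omej*); -o when the stem ends in a vowel (*milabi*, *sokawvu*).
The final sound of *kil* is /l/, which is a voiced consonant, so the suffix is -suk, giving *kilsuk*.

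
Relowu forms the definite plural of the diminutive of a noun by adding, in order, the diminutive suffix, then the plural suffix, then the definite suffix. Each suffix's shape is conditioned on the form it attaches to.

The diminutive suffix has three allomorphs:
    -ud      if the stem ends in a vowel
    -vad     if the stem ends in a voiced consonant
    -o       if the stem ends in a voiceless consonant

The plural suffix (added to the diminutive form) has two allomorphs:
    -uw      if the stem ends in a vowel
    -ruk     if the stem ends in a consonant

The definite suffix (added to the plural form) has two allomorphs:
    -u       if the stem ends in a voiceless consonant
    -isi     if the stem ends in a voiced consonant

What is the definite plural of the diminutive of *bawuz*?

bawuzvadruku

*bawuz* — final sound /z/ (a voiced consonant) → -vad → *bawuzvad*.
The diminutive form *bawuzvad* — final sound /d/ (a consonant) → -ruk → *bawuzvadruk*.
The final consonant of the plural form *bawuzvadruk* is /k/, which is voiceless, so the definite suffix is -u, giving *bawuzvadruku*.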